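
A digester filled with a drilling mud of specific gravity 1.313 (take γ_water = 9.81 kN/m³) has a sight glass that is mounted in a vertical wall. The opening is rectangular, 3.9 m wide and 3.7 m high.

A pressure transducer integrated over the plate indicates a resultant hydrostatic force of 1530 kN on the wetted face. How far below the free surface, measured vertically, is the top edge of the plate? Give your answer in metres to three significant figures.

γ = 1.313 × 9.81 = 12.88053 kN/m³.
A = 3.9 × 3.7 = 14.43 m².
From F = γ·h_c·A, the centroid depth is h_c = 1530/(12.88053 × 14.43) = 8.23173 m.
The centroid lies 3.7/2 = 1.85 m below the top edge, so the top edge sits at h_top = 8.23173 − 1.85 = 6.38173 m below the surface.

d_top ≈ 6.38 m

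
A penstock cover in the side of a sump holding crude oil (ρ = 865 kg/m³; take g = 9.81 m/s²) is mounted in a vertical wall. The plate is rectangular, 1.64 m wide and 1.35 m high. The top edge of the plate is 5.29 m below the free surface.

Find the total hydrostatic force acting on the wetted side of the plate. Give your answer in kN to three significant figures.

F ≈ 112 kN

γ = ρg = 865 × 9.81 / 1000 = 8.48565 kN/m³.
The centroid lies 1.35/2 = 0.675 m below the top edge, so the centroid depth is h_c = 5.29 + 0.675 = 5.965 m.
A = 1.64 × 1.35 = 2.214 m².
Resultant F = γ·h_c·A = 8.48565 × 5.965 × 2.214 = 112.066 kN.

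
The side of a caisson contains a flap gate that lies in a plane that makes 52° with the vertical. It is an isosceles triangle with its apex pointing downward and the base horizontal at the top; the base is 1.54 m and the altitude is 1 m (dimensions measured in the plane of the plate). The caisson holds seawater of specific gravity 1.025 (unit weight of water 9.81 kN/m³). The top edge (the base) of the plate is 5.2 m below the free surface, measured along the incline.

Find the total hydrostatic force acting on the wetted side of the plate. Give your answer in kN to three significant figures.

F ≈ 26.4 kN

γ = 1.025 × 9.81 = 10.05525 kN/m³.
The plate makes 52° with the vertical, i.e. θ = 90° − 52° = 38° to the horizontal. Measuring y along the incline from the free-surface line, vertical depth h = y·sinθ with sinθ = 0.615661.
With the apex down, the centroid sits h/3 = 1/3 = 0.333333 m below the base (the top edge), so y_c = 5.2 + 0.333333 = 5.53333 m and h_c = 5.53333 × 0.615661 = 3.40666 m.
A = ½ × 1.54 × 1 = 0.77 m².
Resultant F = γ·h_c·A = 10.05525 × 3.40666 × 0.77 = 26.3762 kN.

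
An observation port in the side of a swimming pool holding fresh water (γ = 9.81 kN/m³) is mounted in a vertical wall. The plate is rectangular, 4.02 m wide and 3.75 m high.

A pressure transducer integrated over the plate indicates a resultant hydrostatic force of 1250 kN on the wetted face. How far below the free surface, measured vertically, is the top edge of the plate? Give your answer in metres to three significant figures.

γ = 9.81 kN/m³.
A = 4.02 × 3.75 = 15.075 m².
From F = γ·h_c·A, the centroid depth is h_c = 1250/(9.81 × 15.075) = 8.45247 m.
The centroid lies 3.75/2 = 1.875 m below the top edge, so the top edge sits at h_top = 8.45247 − 1.875 = 6.57747 m below the surface.

d_top ≈ 6.58 m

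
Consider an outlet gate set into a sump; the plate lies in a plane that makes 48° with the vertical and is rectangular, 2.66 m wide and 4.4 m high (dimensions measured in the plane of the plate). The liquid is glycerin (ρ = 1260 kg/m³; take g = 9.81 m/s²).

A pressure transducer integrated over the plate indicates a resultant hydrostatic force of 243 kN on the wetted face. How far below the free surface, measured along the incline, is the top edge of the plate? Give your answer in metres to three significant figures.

γ = ρg = 1260 × 9.81 / 1000 = 12.3606 kN/m³.
A = 2.66 × 4.4 = 11.704 m².
From F = γ·h_c·A, the centroid depth is h_c = 243/(12.3606 × 11.704) = 1.6797 m.
The plate makes 48° with the vertical, i.e. θ = 90° − 48° = 42° to the horizontal. Measuring y along the incline from the free-surface line, vertical depth h = y·sinθ with sinθ = 0.669131.
Along the incline, y_c = h_c/sinθ = 1.6797/0.669131 = 2.51027 m.
The centroid lies 4.4/2 = 2.2 m below the top edge, so the top edge sits at y_top = 2.51027 − 2.2 = 0.31027 m along the incline.

y_top ≈ 0.310 m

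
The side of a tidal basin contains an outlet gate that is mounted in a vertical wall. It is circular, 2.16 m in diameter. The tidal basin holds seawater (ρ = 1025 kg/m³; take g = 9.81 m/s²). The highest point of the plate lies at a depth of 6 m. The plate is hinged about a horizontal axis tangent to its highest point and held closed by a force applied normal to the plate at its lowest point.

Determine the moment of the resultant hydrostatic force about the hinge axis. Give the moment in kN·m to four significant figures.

M ≈ 292.5 kN·m

γ = ρg = 1025 × 9.81 / 1000 = 10.05525 kN/m³.
The centroid is at the centre, 1.08 m below the top of the plate, so the centroid depth is h_c = 6 + 1.08 = 7.08 m.
A = π(1.08)² = 3.66435 m².
Resultant F = γ·h_c·A = 10.05525 × 7.08 × 3.66435 = 260.869 kN.
I_c = πr⁴/4 = π × 1.08⁴/4 = 1.06853 m⁴.
Centre of pressure: y_p = y_c + I_c/(y_c·A) = 7.08 + 1.06853/(7.08 × 3.66435) = 7.08 + 0.0411867 = 7.12119 m along the plane.
The resultant acts 1.08 + 0.0411867 = 1.12119 m (along the plate) below the hinge at the top edge, so the moment about the hinge is M = F × 1.12119 = 260.869 × 1.12119 = 292.484 kN·m.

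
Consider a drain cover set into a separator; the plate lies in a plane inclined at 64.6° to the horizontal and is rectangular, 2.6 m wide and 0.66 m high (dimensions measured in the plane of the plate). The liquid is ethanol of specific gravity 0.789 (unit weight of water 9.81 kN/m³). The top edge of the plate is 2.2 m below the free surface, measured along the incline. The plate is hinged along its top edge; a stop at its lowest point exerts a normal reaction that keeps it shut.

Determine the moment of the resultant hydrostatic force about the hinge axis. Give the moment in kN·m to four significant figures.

γ = 0.789 × 9.81 = 7.74009 kN/m³.
Let θ = 64.6° be the plate's angle to the horizontal; measure y along the incline from where the plane meets the free surface. Vertical depth h = y·sinθ with sinθ = 0.903335.
The centroid lies 0.66/2 = 0.33 m below the top edge, so y_c = 2.2 + 0.33 = 2.53 m and h_c = 2.53 × 0.903335 = 2.28544 m.
A = 2.6 × 0.66 = 1.716 m².
Resultant F = γ·h_c·A = 7.74009 × 2.28544 × 1.716 = 30.3552 kN.
I_c = b·h³/12 = 2.6 × 0.66³/12 = 0.0622908 m⁴.
Centre of pressure: y_p = y_c + I_c/(y_c·A) = 2.53 + 0.0622908/(2.53 × 1.716) = 2.53 + 0.0143478 = 2.54435 m along the plane.
The resultant acts 0.33 + 0.0143478 = 0.344348 m (along the plate) below the hinge at the top edge, so the moment about the hinge is M = F × 0.344348 = 30.3552 × 0.344348 = 10.4528 kN·m.

M ≈ 10.45 kN·m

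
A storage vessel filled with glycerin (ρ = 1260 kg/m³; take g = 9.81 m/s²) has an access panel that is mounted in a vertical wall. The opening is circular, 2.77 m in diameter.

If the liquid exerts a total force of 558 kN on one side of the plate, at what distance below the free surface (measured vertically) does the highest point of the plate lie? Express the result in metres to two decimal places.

d_top ≈ 6.11 m

γ = ρg = 1260 × 9.81 / 1000 = 12.3606 kN/m³.
A = π(1.385)² = 6.02628 m².
From F = γ·h_c·A, the centroid depth is h_c = 558/(12.3606 × 6.02628) = 7.4911 m.
The centroid is at the centre, 1.385 m below the top of the plate, so the highest point sits at h_top = 7.4911 − 1.385 = 6.1061 m below the surface.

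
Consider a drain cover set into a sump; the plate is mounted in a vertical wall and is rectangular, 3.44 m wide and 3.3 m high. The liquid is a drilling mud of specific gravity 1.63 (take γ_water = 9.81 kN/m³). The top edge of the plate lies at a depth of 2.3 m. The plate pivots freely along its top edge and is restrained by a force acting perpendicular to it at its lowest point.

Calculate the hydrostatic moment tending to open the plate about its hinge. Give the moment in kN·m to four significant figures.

γ = 1.63 × 9.81 = 15.9903 kN/m³.
The centroid lies 3.3/2 = 1.65 m below the top edge, so the centroid depth is h_c = 2.3 + 1.65 = 3.95 m.
A = 3.44 × 3.3 = 11.352 m².
Resultant F = γ·h_c·A = 15.9903 × 3.95 × 11.352 = 717.011 kN.
I_c = b·h³/12 = 3.44 × 3.3³/12 = 10.3019 m⁴.
Centre of pressure: y_p = y_c + I_c/(y_c·A) = 3.95 + 10.3019/(3.95 × 11.352) = 3.95 + 0.229746 = 4.17975 m along the plane.
The resultant acts 1.65 + 0.229746 = 1.87975 m (along the plate) below the hinge at the top edge, so the moment about the hinge is M = F × 1.87975 = 717.011 × 1.87975 = 1347.8 kN·m.

M ≈ 1348 kN·m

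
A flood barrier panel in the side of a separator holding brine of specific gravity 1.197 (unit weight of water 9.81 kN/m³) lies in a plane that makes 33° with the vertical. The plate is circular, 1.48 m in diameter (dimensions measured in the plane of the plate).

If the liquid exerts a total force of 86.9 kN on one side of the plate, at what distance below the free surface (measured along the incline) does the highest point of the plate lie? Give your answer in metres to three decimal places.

γ = 1.197 × 9.81 = 11.74257 kN/m³.
A = π(0.74)² = 1.72034 m².
From F = γ·h_c·A, the centroid depth is h_c = 86.9/(11.74257 × 1.72034) = 4.30172 m.
The plate makes 33° with the vertical, i.e. θ = 90° − 33° = 57° to the horizontal. Measuring y along the incline from the free-surface line, vertical depth h = y·sinθ with sinθ = 0.838671.
Along the incline, y_c = h_c/sinθ = 4.30172/0.838671 = 5.12921 m.
The centroid is at the centre, 0.74 m below the top of the plate, so the highest point sits at y_top = 5.12921 − 0.74 = 4.38921 m along the incline.

y_top ≈ 4.389 m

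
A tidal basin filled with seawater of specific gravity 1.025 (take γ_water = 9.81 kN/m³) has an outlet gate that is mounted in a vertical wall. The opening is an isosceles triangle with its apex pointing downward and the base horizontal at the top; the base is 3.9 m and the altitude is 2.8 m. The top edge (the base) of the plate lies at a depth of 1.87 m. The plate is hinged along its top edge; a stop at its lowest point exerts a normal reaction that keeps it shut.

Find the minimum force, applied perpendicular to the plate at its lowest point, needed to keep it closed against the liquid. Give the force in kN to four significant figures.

γ = 1.025 × 9.81 = 10.05525 kN/m³.
With the apex down, the centroid sits h/3 = 2.8/3 = 0.933333 m below the base (the top edge), so the centroid depth is h_c = 1.87 + 0.933333 = 2.80333 m.
A = ½ × 3.9 × 2.8 = 5.46 m².
Resultant F = γ·h_c·A = 10.05525 × 2.80333 × 5.46 = 153.907 kN.
I_c = b·h³/36 = 3.9 × 2.8³/36 = 2.37813 m⁴.
Centre of pressure: y_p = y_c + I_c/(y_c·A) = 2.80333 + 2.37813/(2.80333 × 5.46) = 2.80333 + 0.155371 = 2.9587 m along the plane.
The resultant acts 0.933333 + 0.155371 = 1.0887 m (along the plate) below the hinge at the top edge, so the moment about the hinge is M = F × 1.0887 = 153.907 × 1.0887 = 167.559 kN·m.
A normal force at the bottom, 2.8 m from the hinge, must supply this moment: P = 167.559/2.8 = 59.8425 kN.

P ≈ 59.84 kN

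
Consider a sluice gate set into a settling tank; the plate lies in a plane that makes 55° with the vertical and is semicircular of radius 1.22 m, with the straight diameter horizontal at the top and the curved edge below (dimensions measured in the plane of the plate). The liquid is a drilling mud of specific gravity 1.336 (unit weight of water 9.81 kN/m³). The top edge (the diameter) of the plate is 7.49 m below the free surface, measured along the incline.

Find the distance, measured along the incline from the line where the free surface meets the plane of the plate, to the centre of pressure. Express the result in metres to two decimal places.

y_p = 8.02 m

γ = 1.336 × 9.81 = 13.10616 kN/m³.
The plate makes 55° with the vertical, i.e. θ = 90° − 55° = 35° to the horizontal. Measuring y along the incline from the free-surface line, vertical depth h = y·sinθ with sinθ = 0.573576.
The centroid of a semicircle lies 4r/(3π) = 0.517784 m from the diameter, here below the top edge, so y_c = 7.49 + 0.517784 = 8.00778 m and h_c = 8.00778 × 0.573576 = 4.59307 m.
A = πr²/2 = π × 1.22²/2 = 2.33797 m².
Resultant F = γ·h_c·A = 13.10616 × 4.59307 × 2.33797 = 140.74 kN.
I_c = (π/8 − 8/(9π))·r⁴ = 0.109757 × 1.22⁴ = 0.243148 m⁴.
Centre of pressure: y_p = y_c + I_c/(y_c·A) = 8.00778 + 0.243148/(8.00778 × 2.33797) = 8.00778 + 0.0129873 = 8.02077 m along the plane.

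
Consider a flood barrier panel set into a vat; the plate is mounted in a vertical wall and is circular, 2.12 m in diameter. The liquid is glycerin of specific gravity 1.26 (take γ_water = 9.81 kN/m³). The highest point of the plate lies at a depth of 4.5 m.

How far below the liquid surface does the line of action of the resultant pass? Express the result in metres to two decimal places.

h_p = 5.61 m

γ = 1.26 × 9.81 = 12.3606 kN/m³.
The centroid is at the centre, 1.06 m below the top of the plate, so the centroid depth is h_c = 4.5 + 1.06 = 5.56 m.
A = π(1.06)² = 3.52989 m².
Resultant F = γ·h_c·A = 12.3606 × 5.56 × 3.52989 = 242.591 kN.
I_c = πr⁴/4 = π × 1.06⁴/4 = 0.991547 m⁴.
Centre of pressure: y_p = y_c + I_c/(y_c·A) = 5.56 + 0.991547/(5.56 × 3.52989) = 5.56 + 0.0505216 = 5.61052 m along the plane.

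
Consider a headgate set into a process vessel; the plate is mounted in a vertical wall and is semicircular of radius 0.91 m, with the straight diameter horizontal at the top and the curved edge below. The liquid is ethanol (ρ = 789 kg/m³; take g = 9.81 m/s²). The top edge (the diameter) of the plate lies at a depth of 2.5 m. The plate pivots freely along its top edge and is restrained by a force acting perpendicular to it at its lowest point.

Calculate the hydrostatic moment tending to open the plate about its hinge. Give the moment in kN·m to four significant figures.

γ = ρg = 789 × 9.81 / 1000 = 7.74009 kN/m³.
The centroid of a semicircle lies 4r/(3π) = 0.386216 m from the diameter, here below the top edge, so the centroid depth is h_c = 2.5 + 0.386216 = 2.88622 m.
A = πr²/2 = π × 0.91²/2 = 1.30078 m².
Resultant F = γ·h_c·A = 7.74009 × 2.88622 × 1.30078 = 29.0589 kN.
I_c = (π/8 − 8/(9π))·r⁴ = 0.109757 × 0.91⁴ = 0.0752658 m⁴.
Centre of pressure: y_p = y_c + I_c/(y_c·A) = 2.88622 + 0.0752658/(2.88622 × 1.30078) = 2.88622 + 0.0200477 = 2.90627 m along the plane.
The resultant acts 0.386216 + 0.0200477 = 0.406264 m (along the plate) below the hinge at the top edge, so the moment about the hinge is M = F × 0.406264 = 29.0589 × 0.406264 = 11.8056 kN·m.

M ≈ 11.81 kN·m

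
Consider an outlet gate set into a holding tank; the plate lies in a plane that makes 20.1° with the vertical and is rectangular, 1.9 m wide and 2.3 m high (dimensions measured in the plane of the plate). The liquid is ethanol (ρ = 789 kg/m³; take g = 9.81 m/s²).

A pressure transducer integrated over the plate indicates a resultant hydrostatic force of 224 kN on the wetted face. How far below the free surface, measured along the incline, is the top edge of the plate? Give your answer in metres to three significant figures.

y_top ≈ 5.90 m

γ = ρg = 789 × 9.81 / 1000 = 7.74009 kN/m³.
A = 1.9 × 2.3 = 4.37 m².
From F = γ·h_c·A, the centroid depth is h_c = 224/(7.74009 × 4.37) = 6.62248 m.
The plate makes 20.1° with the vertical, i.e. θ = 90° − 20.1° = 69.9° to the horizontal. Measuring y along the incline from the free-surface line, vertical depth h = y·sinθ with sinθ = 0.939094.
Along the incline, y_c = h_c/sinθ = 6.62248/0.939094 = 7.05199 m.
The centroid lies 2.3/2 = 1.15 m below the top edge, so the top edge sits at y_top = 7.05199 − 1.15 = 5.90199 m along the incline.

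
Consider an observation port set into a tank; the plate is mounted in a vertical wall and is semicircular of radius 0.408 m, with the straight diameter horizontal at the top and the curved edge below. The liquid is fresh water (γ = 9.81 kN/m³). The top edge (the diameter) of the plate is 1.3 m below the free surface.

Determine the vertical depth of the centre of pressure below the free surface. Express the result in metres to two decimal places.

h_p = 1.48 m

γ = 9.81 kN/m³.
The centroid of a semicircle lies 4r/(3π) = 0.173161 m from the diameter, here below the top edge, so the centroid depth is h_c = 1.3 + 0.173161 = 1.47316 m.
A = πr²/2 = π × 0.408²/2 = 0.261481 m².
Resultant F = γ·h_c·A = 9.81 × 1.47316 × 0.261481 = 3.77884 kN.
I_c = (π/8 − 8/(9π))·r⁴ = 0.109757 × 0.408⁴ = 0.0030414 m⁴.
Centre of pressure: y_p = y_c + I_c/(y_c·A) = 1.47316 + 0.0030414/(1.47316 × 0.261481) = 1.47316 + 0.00789557 = 1.48106 m along the plane.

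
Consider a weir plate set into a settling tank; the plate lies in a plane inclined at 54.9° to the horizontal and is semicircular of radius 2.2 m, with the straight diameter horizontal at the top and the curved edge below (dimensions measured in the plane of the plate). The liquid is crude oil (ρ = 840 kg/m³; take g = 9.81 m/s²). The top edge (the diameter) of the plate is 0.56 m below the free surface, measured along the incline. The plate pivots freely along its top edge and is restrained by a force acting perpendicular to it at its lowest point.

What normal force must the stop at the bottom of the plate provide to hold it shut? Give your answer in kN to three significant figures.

γ = ρg = 840 × 9.81 / 1000 = 8.2404 kN/m³.
Let θ = 54.9° be the plate's angle to the horizontal; measure y along the incline from where the plane meets the free surface. Vertical depth h = y·sinθ with sinθ = 0.818150.
The centroid of a semicircle lies 4r/(3π) = 0.933709 m from the diameter, here below the top edge, so y_c = 0.56 + 0.933709 = 1.49371 m and h_c = 1.49371 × 0.818150 = 1.22208 m.
A = πr²/2 = π × 2.2²/2 = 7.60265 m².
Resultant F = γ·h_c·A = 8.2404 × 1.22208 × 7.60265 = 76.5619 kN.
I_c = (π/8 − 8/(9π))·r⁴ = 0.109757 × 2.2⁴ = 2.57112 m⁴.
Centre of pressure: y_p = y_c + I_c/(y_c·A) = 1.49371 + 2.57112/(1.49371 × 7.60265) = 1.49371 + 0.226408 = 1.72012 m along the plane.
The resultant acts 0.933709 + 0.226408 = 1.16012 m (along the plate) below the hinge at the top edge, so the moment about the hinge is M = F × 1.16012 = 76.5619 × 1.16012 = 88.821 kN·m.
A normal force at the bottom, 2.2 m from the hinge, must supply this moment: P = 88.821/2.2 = 40.3732 kN.

P ≈ 40.4 kN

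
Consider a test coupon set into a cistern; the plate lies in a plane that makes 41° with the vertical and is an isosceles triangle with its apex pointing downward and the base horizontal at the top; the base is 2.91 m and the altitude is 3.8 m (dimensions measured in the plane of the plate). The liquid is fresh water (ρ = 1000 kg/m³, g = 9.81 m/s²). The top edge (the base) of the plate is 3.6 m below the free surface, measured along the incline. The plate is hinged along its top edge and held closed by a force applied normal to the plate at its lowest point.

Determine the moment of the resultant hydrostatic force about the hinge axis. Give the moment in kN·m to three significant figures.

γ = ρg = 1000 × 9.81 = 9810 N/m³ = 9.81 kN/m³.
The plate makes 41° with the vertical, i.e. θ = 90° − 41° = 49° to the horizontal. Measuring y along the incline from the free-surface line, vertical depth h = y·sinθ with sinθ = 0.754710.
With the apex down, the centroid sits h/3 = 3.8/3 = 1.26667 m below the base (the top edge), so y_c = 3.6 + 1.26667 = 4.86667 m and h_c = 4.86667 × 0.754710 = 3.67292 m.
A = ½ × 2.91 × 3.8 = 5.529 m².
Resultant F = γ·h_c·A = 9.81 × 3.67292 × 5.529 = 199.217 kN.
I_c = b·h³/36 = 2.91 × 3.8³/36 = 4.43549 m⁴.
Centre of pressure: y_p = y_c + I_c/(y_c·A) = 4.86667 + 4.43549/(4.86667 × 5.529) = 4.86667 + 0.16484 = 5.03151 m along the plane.
The resultant acts 1.26667 + 0.16484 = 1.43151 m (along the plate) below the hinge at the top edge, so the moment about the hinge is M = F × 1.43151 = 199.217 × 1.43151 = 285.181 kN·m.

M ≈ 285 kN·m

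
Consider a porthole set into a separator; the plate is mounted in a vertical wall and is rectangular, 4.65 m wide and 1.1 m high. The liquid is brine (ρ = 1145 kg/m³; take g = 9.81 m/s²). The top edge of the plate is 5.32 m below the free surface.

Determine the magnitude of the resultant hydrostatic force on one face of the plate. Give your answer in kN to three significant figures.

γ = ρg = 1145 × 9.81 / 1000 = 11.23245 kN/m³.
The centroid lies 1.1/2 = 0.55 m below the top edge, so the centroid depth is h_c = 5.32 + 0.55 = 5.87 m.
A = 4.65 × 1.1 = 5.115 m².
Resultant F = γ·h_c·A = 11.23245 × 5.87 × 5.115 = 337.255 kN.

F ≈ 337 kN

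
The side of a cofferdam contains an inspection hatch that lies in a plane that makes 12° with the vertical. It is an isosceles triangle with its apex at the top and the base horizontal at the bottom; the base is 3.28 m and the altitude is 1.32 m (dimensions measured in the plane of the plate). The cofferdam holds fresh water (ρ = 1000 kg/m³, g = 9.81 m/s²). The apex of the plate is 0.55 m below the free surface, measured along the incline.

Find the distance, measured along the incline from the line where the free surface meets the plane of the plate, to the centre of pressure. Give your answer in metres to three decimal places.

γ = ρg = 1000 × 9.81 = 9810 N/m³ = 9.81 kN/m³.
The plate makes 12° with the vertical, i.e. θ = 90° − 12° = 78° to the horizontal. Measuring y along the incline from the free-surface line, vertical depth h = y·sinθ with sinθ = 0.978148.
With the apex up, the centroid sits 2h/3 = 2 × 1.32/3 = 0.88 m below the apex, so y_c = 0.55 + 0.88 = 1.43 m and h_c = 1.43 × 0.978148 = 1.39875 m.
A = ½ × 3.28 × 1.32 = 2.1648 m².
Resultant F = γ·h_c·A = 9.81 × 1.39875 × 2.1648 = 29.7048 kN.
I_c = b·h³/36 = 3.28 × 1.32³/36 = 0.209553 m⁴.
Centre of pressure: y_p = y_c + I_c/(y_c·A) = 1.43 + 0.209553/(1.43 × 2.1648) = 1.43 + 0.0676924 = 1.49769 m along the plane.

y_p = 1.498 m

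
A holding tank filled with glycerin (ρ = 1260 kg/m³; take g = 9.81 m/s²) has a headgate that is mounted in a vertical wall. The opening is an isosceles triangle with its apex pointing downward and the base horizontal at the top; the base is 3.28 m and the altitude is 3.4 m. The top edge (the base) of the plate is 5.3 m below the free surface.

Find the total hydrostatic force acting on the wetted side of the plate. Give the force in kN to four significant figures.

γ = ρg = 1260 × 9.81 / 1000 = 12.3606 kN/m³.
With the apex down, the centroid sits h/3 = 3.4/3 = 1.13333 m below the base (the top edge), so the centroid depth is h_c = 5.3 + 1.13333 = 6.43333 m.
A = ½ × 3.28 × 3.4 = 5.576 m².
Resultant F = γ·h_c·A = 12.3606 × 6.43333 × 5.576 = 443.403 kN.

F ≈ 443.4 kN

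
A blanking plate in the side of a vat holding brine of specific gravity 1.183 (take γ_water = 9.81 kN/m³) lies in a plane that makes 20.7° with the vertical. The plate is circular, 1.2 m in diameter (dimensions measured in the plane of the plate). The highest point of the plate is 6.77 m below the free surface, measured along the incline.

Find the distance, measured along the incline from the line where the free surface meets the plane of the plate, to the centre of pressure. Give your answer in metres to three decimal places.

y_p = 7.382 m

γ = 1.183 × 9.81 = 11.60523 kN/m³.
The plate makes 20.7° with the vertical, i.e. θ = 90° − 20.7° = 69.3° to the horizontal. Measuring y along the incline from the free-surface line, vertical depth h = y·sinθ with sinθ = 0.935444.
The centroid is at the centre, 0.6 m below the top of the plate, so y_c = 6.77 + 0.6 = 7.37 m and h_c = 7.37 × 0.935444 = 6.89422 m.
A = π(0.6)² = 1.13097 m².
Resultant F = γ·h_c·A = 11.60523 × 6.89422 × 1.13097 = 90.4878 kN.
I_c = πr⁴/4 = π × 0.6⁴/4 = 0.101788 m⁴.
Centre of pressure: y_p = y_c + I_c/(y_c·A) = 7.37 + 0.101788/(7.37 × 1.13097) = 7.37 + 0.0122118 = 7.38221 m along the plane.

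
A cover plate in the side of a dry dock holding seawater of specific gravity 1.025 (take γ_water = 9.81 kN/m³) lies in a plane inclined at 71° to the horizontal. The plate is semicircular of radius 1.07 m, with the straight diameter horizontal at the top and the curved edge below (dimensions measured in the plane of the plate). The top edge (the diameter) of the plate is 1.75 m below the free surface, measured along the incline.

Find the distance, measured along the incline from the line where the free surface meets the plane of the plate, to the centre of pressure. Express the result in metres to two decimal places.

y_p = 2.24 m

γ = 1.025 × 9.81 = 10.05525 kN/m³.
Let θ = 71° be the plate's angle to the horizontal; measure y along the incline from where the plane meets the free surface. Vertical depth h = y·sinθ with sinθ = 0.945519.
The centroid of a semicircle lies 4r/(3π) = 0.454122 m from the diameter, here below the top edge, so y_c = 1.75 + 0.454122 = 2.20412 m and h_c = 2.20412 × 0.945519 = 2.08404 m.
A = πr²/2 = π × 1.07²/2 = 1.7984 m².
Resultant F = γ·h_c·A = 10.05525 × 2.08404 × 1.7984 = 37.6864 kN.
I_c = (π/8 − 8/(9π))·r⁴ = 0.109757 × 1.07⁴ = 0.143869 m⁴.
Centre of pressure: y_p = y_c + I_c/(y_c·A) = 2.20412 + 0.143869/(2.20412 × 1.7984) = 2.20412 + 0.0362949 = 2.24041 m along the plane.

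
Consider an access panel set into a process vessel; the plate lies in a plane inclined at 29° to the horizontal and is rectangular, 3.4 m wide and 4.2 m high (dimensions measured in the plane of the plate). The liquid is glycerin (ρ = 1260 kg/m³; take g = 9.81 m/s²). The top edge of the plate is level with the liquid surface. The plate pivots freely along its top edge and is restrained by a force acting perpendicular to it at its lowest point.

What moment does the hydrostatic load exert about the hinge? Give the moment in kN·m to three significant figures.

M ≈ 503 kN·m

γ = ρg = 1260 × 9.81 / 1000 = 12.3606 kN/m³.
Let θ = 29° be the plate's angle to the horizontal; measure y along the incline from where the plane meets the free surface. Vertical depth h = y·sinθ with sinθ = 0.484810.
The centroid lies 4.2/2 = 2.1 m below the top edge, so y_c = 2.1 m and h_c = 2.1 × 0.484810 = 1.0181 m.
A = 3.4 × 4.2 = 14.28 m².
Resultant F = γ·h_c·A = 12.3606 × 1.0181 × 14.28 = 179.704 kN.
I_c = b·h³/12 = 3.4 × 4.2³/12 = 20.9916 m⁴.
Centre of pressure: y_p = y_c + I_c/(y_c·A) = 2.1 + 20.9916/(2.1 × 14.28) = 2.1 + 0.7 = 2.8 m along the plane.
The resultant acts 2.1 + 0.7 = 2.8 m (along the plate) below the hinge at the top edge, so the moment about the hinge is M = F × 2.8 = 179.704 × 2.8 = 503.171 kN·m.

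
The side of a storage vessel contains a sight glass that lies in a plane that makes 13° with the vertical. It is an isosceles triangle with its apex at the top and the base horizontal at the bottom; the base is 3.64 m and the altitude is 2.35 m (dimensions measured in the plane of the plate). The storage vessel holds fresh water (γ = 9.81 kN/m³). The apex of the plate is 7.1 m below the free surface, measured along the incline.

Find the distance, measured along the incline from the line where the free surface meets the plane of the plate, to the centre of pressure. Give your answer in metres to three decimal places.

y_p = 8.702 m

γ = 9.81 kN/m³.
The plate makes 13° with the vertical, i.e. θ = 90° − 13° = 77° to the horizontal. Measuring y along the incline from the free-surface line, vertical depth h = y·sinθ with sinθ = 0.974370.
With the apex up, the centroid sits 2h/3 = 2 × 2.35/3 = 1.56667 m below the apex, so y_c = 7.1 + 1.56667 = 8.66667 m and h_c = 8.66667 × 0.974370 = 8.44454 m.
A = ½ × 3.64 × 2.35 = 4.277 m².
Resultant F = γ·h_c·A = 9.81 × 8.44454 × 4.277 = 354.311 kN.
I_c = b·h³/36 = 3.64 × 2.35³/36 = 1.31221 m⁴.
Centre of pressure: y_p = y_c + I_c/(y_c·A) = 8.66667 + 1.31221/(8.66667 × 4.277) = 8.66667 + 0.0354007 = 8.70207 m along the plane.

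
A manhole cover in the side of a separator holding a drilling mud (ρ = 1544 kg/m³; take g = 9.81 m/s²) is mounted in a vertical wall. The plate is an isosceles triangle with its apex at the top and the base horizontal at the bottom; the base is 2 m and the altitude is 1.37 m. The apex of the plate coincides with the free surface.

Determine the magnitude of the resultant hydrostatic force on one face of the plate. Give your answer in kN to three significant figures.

γ = ρg = 1544 × 9.81 / 1000 = 15.14664 kN/m³.
With the apex up, the centroid sits 2h/3 = 2 × 1.37/3 = 0.913333 m below the apex, so the centroid depth is h_c = 0.913333 m.
A = ½ × 2 × 1.37 = 1.37 m².
Resultant F = γ·h_c·A = 15.14664 × 0.913333 × 1.37 = 18.9525 kN.

F ≈ 19.0 kN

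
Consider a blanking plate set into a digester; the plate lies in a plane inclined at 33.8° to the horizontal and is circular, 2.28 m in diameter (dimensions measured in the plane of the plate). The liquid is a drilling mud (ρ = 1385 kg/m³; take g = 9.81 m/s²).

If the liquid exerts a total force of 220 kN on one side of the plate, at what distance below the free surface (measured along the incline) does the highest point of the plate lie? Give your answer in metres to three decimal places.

y_top ≈ 5.989 m

γ = ρg = 1385 × 9.81 / 1000 = 13.58685 kN/m³.
A = π(1.14)² = 4.08281 m².
From F = γ·h_c·A, the centroid depth is h_c = 220/(13.58685 × 4.08281) = 3.96593 m.
Let θ = 33.8° be the plate's angle to the horizontal; measure y along the incline from where the plane meets the free surface. Vertical depth h = y·sinθ with sinθ = 0.556296.
Along the incline, y_c = h_c/sinθ = 3.96593/0.556296 = 7.12917 m.
The centroid is at the centre, 1.14 m below the top of the plate, so the highest point sits at y_top = 7.12917 − 1.14 = 5.98917 m along the incline.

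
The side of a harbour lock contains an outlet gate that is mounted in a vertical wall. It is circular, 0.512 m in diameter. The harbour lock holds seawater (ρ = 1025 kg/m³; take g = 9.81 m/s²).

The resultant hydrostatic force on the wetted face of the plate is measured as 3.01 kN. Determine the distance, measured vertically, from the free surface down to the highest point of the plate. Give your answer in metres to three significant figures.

d_top ≈ 1.20 m

γ = ρg = 1025 × 9.81 / 1000 = 10.05525 kN/m³.
A = π(0.256)² = 0.205887 m².
From F = γ·h_c·A, the centroid depth is h_c = 3.01/(10.05525 × 0.205887) = 1.45393 m.
The centroid is at the centre, 0.256 m below the top of the plate, so the highest point sits at h_top = 1.45393 − 0.256 = 1.19793 m below the surface.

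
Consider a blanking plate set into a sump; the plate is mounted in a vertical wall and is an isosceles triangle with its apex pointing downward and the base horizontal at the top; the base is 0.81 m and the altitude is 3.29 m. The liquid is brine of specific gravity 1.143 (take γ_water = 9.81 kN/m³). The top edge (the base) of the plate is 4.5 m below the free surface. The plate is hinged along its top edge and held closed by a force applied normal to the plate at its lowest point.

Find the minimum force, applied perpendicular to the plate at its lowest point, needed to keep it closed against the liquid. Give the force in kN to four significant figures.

P ≈ 30.60 kN

γ = 1.143 × 9.81 = 11.21283 kN/m³.
With the apex down, the centroid sits h/3 = 3.29/3 = 1.09667 m below the base (the top edge), so the centroid depth is h_c = 4.5 + 1.09667 = 5.59667 m.
A = ½ × 0.81 × 3.29 = 1.33245 m².
Resultant F = γ·h_c·A = 11.21283 × 5.59667 × 1.33245 = 83.6172 kN.
I_c = b·h³/36 = 0.81 × 3.29³/36 = 0.801254 m⁴.
Centre of pressure: y_p = y_c + I_c/(y_c·A) = 5.59667 + 0.801254/(5.59667 × 1.33245) = 5.59667 + 0.107446 = 5.70412 m along the plane.
The resultant acts 1.09667 + 0.107446 = 1.20412 m (along the plate) below the hinge at the top edge, so the moment about the hinge is M = F × 1.20412 = 83.6172 × 1.20412 = 100.685 kN·m.
A normal force at the bottom, 3.29 m from the hinge, must supply this moment: P = 100.685/3.29 = 30.6033 kN.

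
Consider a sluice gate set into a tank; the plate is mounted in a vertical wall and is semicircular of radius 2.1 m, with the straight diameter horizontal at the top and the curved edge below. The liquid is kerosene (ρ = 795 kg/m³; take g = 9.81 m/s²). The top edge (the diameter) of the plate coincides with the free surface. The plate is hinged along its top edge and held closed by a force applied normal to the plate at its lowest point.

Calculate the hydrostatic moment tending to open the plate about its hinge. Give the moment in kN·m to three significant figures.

γ = ρg = 795 × 9.81 / 1000 = 7.79895 kN/m³.
The centroid of a semicircle lies 4r/(3π) = 0.891268 m from the diameter, here below the top edge, so the centroid depth is h_c = 0.891268 m.
A = πr²/2 = π × 2.1²/2 = 6.92721 m².
Resultant F = γ·h_c·A = 7.79895 × 0.891268 × 6.92721 = 48.1507 kN.
I_c = (π/8 − 8/(9π))·r⁴ = 0.109757 × 2.1⁴ = 2.13457 m⁴.
Centre of pressure: y_p = y_c + I_c/(y_c·A) = 0.891268 + 2.13457/(0.891268 × 6.92721) = 0.891268 + 0.345735 = 1.237 m along the plane.
The resultant acts 0.891268 + 0.345735 = 1.237 m (along the plate) below the hinge at the top edge, so the moment about the hinge is M = F × 1.237 = 48.1507 × 1.237 = 59.5624 kN·m.

M ≈ 59.6 kN·m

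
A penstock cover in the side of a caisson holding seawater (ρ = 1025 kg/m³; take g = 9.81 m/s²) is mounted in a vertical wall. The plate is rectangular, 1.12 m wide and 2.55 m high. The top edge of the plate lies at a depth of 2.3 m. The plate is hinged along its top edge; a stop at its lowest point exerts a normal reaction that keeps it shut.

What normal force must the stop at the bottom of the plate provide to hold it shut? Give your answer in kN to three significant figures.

γ = ρg = 1025 × 9.81 / 1000 = 10.05525 kN/m³.
The centroid lies 2.55/2 = 1.275 m below the top edge, so the centroid depth is h_c = 2.3 + 1.275 = 3.575 m.
A = 1.12 × 2.55 = 2.856 m².
Resultant F = γ·h_c·A = 10.05525 × 3.575 × 2.856 = 102.666 kN.
I_c = b·h³/12 = 1.12 × 2.55³/12 = 1.5476 m⁴.
Centre of pressure: y_p = y_c + I_c/(y_c·A) = 3.575 + 1.5476/(3.575 × 2.856) = 3.575 + 0.151574 = 3.72657 m along the plane.
The resultant acts 1.275 + 0.151574 = 1.42657 m (along the plate) below the hinge at the top edge, so the moment about the hinge is M = F × 1.42657 = 102.666 × 1.42657 = 146.46 kN·m.
A normal force at the bottom, 2.55 m from the hinge, must supply this moment: P = 146.46/2.55 = 57.4353 kN.

P ≈ 57.4 kN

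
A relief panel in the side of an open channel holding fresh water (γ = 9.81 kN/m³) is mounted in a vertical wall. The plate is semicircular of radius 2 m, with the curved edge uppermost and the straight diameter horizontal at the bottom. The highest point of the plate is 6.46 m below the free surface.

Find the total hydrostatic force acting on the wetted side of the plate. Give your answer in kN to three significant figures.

γ = 9.81 kN/m³.
The centroid lies 4r/(3π) = 0.848826 m above the diameter, so r − 4r/(3π) = 2 − 0.848826 = 1.15117 m below the topmost point, so the centroid depth is h_c = 6.46 + 1.15117 = 7.61117 m.
A = πr²/2 = π × 2²/2 = 6.28319 m².
Resultant F = γ·h_c·A = 9.81 × 7.61117 × 6.28319 = 469.138 kN.

F ≈ 469 kN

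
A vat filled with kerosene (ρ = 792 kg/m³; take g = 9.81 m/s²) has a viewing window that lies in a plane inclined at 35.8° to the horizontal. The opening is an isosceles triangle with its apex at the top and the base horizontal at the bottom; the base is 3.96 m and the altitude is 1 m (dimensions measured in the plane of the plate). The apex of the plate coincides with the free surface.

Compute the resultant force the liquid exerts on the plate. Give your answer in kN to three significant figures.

F ≈ 6.00 kN

γ = ρg = 792 × 9.81 / 1000 = 7.76952 kN/m³.
Let θ = 35.8° be the plate's angle to the horizontal; measure y along the incline from where the plane meets the free surface. Vertical depth h = y·sinθ with sinθ = 0.584958.
With the apex up, the centroid sits 2h/3 = 2 × 1/3 = 0.666667 m below the apex, so y_c = 0.666667 m and h_c = 0.666667 × 0.584958 = 0.389972 m.
A = ½ × 3.96 × 1 = 1.98 m².
Resultant F = γ·h_c·A = 7.76952 × 0.389972 × 1.98 = 5.99919 kN.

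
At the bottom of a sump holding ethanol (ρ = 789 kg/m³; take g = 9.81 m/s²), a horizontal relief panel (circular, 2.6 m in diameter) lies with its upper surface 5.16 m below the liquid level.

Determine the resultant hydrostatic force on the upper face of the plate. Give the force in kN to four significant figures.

F ≈ 212.0 kN

γ = ρg = 789 × 9.81 / 1000 = 7.74009 kN/m³.
The plate is horizontal, so pressure is uniform at p = γ·h = 7.74009 × 5.16 = 39.9389 kN/m².
A = π(1.3)² = 5.30929 m².
F = p·A = 39.9389 × 5.30929 = 212.047 kN.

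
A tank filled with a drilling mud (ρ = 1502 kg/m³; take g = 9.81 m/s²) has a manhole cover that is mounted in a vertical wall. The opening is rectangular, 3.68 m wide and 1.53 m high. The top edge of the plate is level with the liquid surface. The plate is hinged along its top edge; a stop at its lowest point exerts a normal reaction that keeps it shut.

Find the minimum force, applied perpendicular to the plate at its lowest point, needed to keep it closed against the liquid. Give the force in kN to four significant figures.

γ = ρg = 1502 × 9.81 / 1000 = 14.73462 kN/m³.
The centroid lies 1.53/2 = 0.765 m below the top edge, so the centroid depth is h_c = 0.765 m.
A = 3.68 × 1.53 = 5.6304 m².
Resultant F = γ·h_c·A = 14.73462 × 0.765 × 5.6304 = 63.4658 kN.
I_c = b·h³/12 = 3.68 × 1.53³/12 = 1.09835 m⁴.
Centre of pressure: y_p = y_c + I_c/(y_c·A) = 0.765 + 1.09835/(0.765 × 5.6304) = 0.765 + 0.255 = 1.02 m along the plane.
The resultant acts 0.765 + 0.255 = 1.02 m (along the plate) below the hinge at the top edge, so the moment about the hinge is M = F × 1.02 = 63.4658 × 1.02 = 64.7351 kN·m.
A normal force at the bottom, 1.53 m from the hinge, must supply this moment: P = 64.7351/1.53 = 42.3105 kN.

P ≈ 42.31 kN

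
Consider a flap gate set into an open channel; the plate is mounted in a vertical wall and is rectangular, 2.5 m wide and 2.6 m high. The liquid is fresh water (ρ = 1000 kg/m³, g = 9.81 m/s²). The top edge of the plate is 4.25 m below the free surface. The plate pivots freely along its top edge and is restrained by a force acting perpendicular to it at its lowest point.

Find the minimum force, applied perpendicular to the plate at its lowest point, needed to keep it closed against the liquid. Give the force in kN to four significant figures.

P ≈ 190.8 kN

γ = ρg = 1000 × 9.81 = 9810 N/m³ = 9.81 kN/m³.
The centroid lies 2.6/2 = 1.3 m below the top edge, so the centroid depth is h_c = 4.25 + 1.3 = 5.55 m.
A = 2.5 × 2.6 = 6.5 m².
Resultant F = γ·h_c·A = 9.81 × 5.55 × 6.5 = 353.896 kN.
I_c = b·h³/12 = 2.5 × 2.6³/12 = 3.66167 m⁴.
Centre of pressure: y_p = y_c + I_c/(y_c·A) = 5.55 + 3.66167/(5.55 × 6.5) = 5.55 + 0.101502 = 5.6515 m along the plane.
The resultant acts 1.3 + 0.101502 = 1.4015 m (along the plate) below the hinge at the top edge, so the moment about the hinge is M = F × 1.4015 = 353.896 × 1.4015 = 495.985 kN·m.
A normal force at the bottom, 2.6 m from the hinge, must supply this moment: P = 495.985/2.6 = 190.763 kN.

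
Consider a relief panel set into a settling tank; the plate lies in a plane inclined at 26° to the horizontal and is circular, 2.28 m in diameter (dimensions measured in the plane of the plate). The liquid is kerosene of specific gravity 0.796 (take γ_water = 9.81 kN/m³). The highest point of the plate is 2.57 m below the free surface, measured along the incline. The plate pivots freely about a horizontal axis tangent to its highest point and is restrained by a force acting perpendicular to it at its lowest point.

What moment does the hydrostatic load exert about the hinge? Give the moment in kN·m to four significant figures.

M ≈ 63.65 kN·m

γ = 0.796 × 9.81 = 7.80876 kN/m³.
Let θ = 26° be the plate's angle to the horizontal; measure y along the incline from where the plane meets the free surface. Vertical depth h = y·sinθ with sinθ = 0.438371.
The centroid is at the centre, 1.14 m below the top of the plate, so y_c = 2.57 + 1.14 = 3.71 m and h_c = 3.71 × 0.438371 = 1.62636 m.
A = π(1.14)² = 4.08281 m².
Resultant F = γ·h_c·A = 7.80876 × 1.62636 × 4.08281 = 51.8511 kN.
I_c = πr⁴/4 = π × 1.14⁴/4 = 1.32651 m⁴.
Centre of pressure: y_p = y_c + I_c/(y_c·A) = 3.71 + 1.32651/(3.71 × 4.08281) = 3.71 + 0.0875745 = 3.79757 m along the plane.
The resultant acts 1.14 + 0.0875745 = 1.22757 m (along the plate) below the hinge at the top edge, so the moment about the hinge is M = F × 1.22757 = 51.8511 × 1.22757 = 63.6509 kN·m.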